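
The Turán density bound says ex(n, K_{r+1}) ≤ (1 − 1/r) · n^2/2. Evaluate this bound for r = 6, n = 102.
Turán density bound = (5/6) · 102^2/2 = 4335

Turán's theorem: ex(n, K_{r+1}) is achieved by the complete r-partite Turán graph T(n, r) with parts as balanced as possible, and is at most (1 − 1/r) · n^2/2. For r = 6, n = 102: the density bound is (5/6) · 10404/2 = 4335. Since 6 ∣ 102, the Turán graph T(102, 6) has parts of equal size 17, and its edge count e(T(102, 6)) = 4335 attains the density bound exactly.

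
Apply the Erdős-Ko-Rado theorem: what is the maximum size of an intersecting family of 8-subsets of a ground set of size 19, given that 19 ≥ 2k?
max |F| = C(18, 7) = 31824

The Erdős-Ko-Rado theorem states: for n ≥ 2k, an intersecting family of k-subsets of an n-element set has size at most C(n − 1, k − 1), with equality for 'star' families {A ⊆ [n] : |A| = k, i ∈ A} (fix an element i). For n = 19, k = 8: C(18, 7) = 31824.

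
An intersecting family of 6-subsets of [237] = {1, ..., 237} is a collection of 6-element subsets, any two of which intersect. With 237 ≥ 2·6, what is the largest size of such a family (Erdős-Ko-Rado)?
max |F| = C(236, 5) = 5845994232

Erdős-Ko-Rado (1961): when n ≥ 2k, max |F| = C(n−1, k−1). The bound is attained by the star {A : i ∈ A} for any fixed i ∈ [n]. Here C(237−1, 6−1) = C(236, 5) = 5845994232.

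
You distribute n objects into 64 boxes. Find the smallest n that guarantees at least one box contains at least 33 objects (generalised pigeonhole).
n = (33 − 1)·64 + 1 = 2049

By the generalised pigeonhole principle, to guarantee some box contains ≥ r objects we need more than (r − 1) · k objects total. Threshold: n = (r − 1) · k + 1. With r = 33 and k = 64: n = 32 · 64 + 1 = 2048 + 1 = 2049. For n = 2048 = 32 · 64, we can put exactly 32 objects in every box, avoiding 33 in any single one — so 2049 is tight.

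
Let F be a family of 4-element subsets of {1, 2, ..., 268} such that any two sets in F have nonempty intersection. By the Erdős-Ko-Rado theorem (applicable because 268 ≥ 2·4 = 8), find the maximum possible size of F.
max |F| = C(267, 3) = 3136805

The Erdős-Ko-Rado theorem states: for n ≥ 2k, an intersecting family of k-subsets of an n-element set has size at most C(n − 1, k − 1), with equality for 'star' families {A ⊆ [n] : |A| = k, i ∈ A} (fix an element i). For n = 268, k = 4: C(267, 3) = 3136805.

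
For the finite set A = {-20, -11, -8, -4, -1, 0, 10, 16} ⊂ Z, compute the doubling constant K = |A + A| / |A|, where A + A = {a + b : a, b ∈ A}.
K = |A + A| / |A| = 32/8 = 4

Enumerate A + A = {a + b : a, b ∈ A}. With |A| = 8, there are |A|^2 = 64 ordered sum pairs; collecting distinct values, A + A = {-40, -31, -28, -24, -22, -21, -20, -19, -16, -15, -12, -11, -10, -9, -8, -5, -4, -2, -1, 0, 2, 5, 6, 8, 9, 10, 12, 15, 16, 20, 26, 32}, so |A + A| = 32. Thus K = 32/8 = 4. For comparison, the minimum possible |A + A| over all 8-element sets is 2·8 − 1 = 15 (so min K = 15/8), attained only by arithmetic progressions.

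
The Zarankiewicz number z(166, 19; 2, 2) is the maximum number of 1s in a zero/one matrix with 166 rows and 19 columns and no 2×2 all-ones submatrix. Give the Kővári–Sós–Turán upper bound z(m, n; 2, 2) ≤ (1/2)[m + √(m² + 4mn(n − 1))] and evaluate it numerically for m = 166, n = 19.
z(166, 19; 2, 2) ≤ (1/2)[166 + √(166² + 4·166·19·18)] = (1/2)[166 + √254644] = 335.3113

Kővári–Sós–Turán: let r_1, ..., r_166 be the row sums and z = Σ r_i the total number of 1s. Each pair of columns can share at most one row with both entries 1 (else a 2×2 all-ones block appears), so Σ_i C(r_i, 2) ≤ C(19, 2) = 171. By convexity Σ_i C(r_i, 2) ≥ 166·C(z/166, 2) = z(z − 166)/(2·166), giving z² − 166z − 166·19·18 ≤ 0 and hence z ≤ (1/2)[166 + √(27556 + 4·56772)] = (1/2)[166 + √254644] ≈ (1/2)(166 + 504.6226) = 335.3113.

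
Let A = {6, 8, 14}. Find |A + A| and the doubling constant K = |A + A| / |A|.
K = |A + A| / |A| = 6/3 = 2

Enumerate A + A = {a + b : a, b ∈ A}. With |A| = 3, there are |A|^2 = 9 ordered sum pairs; collecting distinct values, A + A = {12, 14, 16, 20, 22, 28}, so |A + A| = 6. Thus K = 6/3 = 2. For comparison, the minimum possible |A + A| over all 3-element sets is 2·3 − 1 = 5 (so min K = 5/3), attained only by arithmetic progressions.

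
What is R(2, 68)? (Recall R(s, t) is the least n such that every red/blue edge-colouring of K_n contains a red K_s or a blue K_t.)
R(2, 68) = 68

R(2, k) = k for all k ≥ 2: in a 2-colouring of K_k, either some edge is red (a red K_2) or all edges are blue (a blue K_k). And K_{67} coloured all-blue has no blue K_68, so R(2, 68) > 67. Hence R(2, 68) = 68.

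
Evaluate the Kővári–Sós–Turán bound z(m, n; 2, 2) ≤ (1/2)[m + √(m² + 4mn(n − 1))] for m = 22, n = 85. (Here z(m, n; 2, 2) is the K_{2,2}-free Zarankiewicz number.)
z(22, 85; 2, 2) ≤ (1/2)[22 + √(22² + 4·22·85·84)] = (1/2)[22 + √628804] = 407.4858

Kővári–Sós–Turán: let r_1, ..., r_22 be the row sums and z = Σ r_i the total number of 1s. Each pair of columns can share at most one row with both entries 1 (else a 2×2 all-ones block appears), so Σ_i C(r_i, 2) ≤ C(85, 2) = 3570. By convexity Σ_i C(r_i, 2) ≥ 22·C(z/22, 2) = z(z − 22)/(2·22), giving z² − 22z − 22·85·84 ≤ 0 and hence z ≤ (1/2)[22 + √(484 + 4·157080)] = (1/2)[22 + √628804] ≈ (1/2)(22 + 792.9716) = 407.4858.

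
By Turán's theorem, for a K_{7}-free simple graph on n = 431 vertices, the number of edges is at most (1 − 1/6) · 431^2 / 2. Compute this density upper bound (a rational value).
Turán density bound = (5/6) · 431^2/2 = 928805/12 ≈ 77400.4167

Turán's theorem: ex(n, K_{r+1}) is achieved by the complete r-partite Turán graph T(n, r) with parts as balanced as possible, and is at most (1 − 1/r) · n^2/2. For r = 6, n = 431: the density bound is (5/6) · 185761/2 = 928805/12 ≈ 77400.4167. The integer-valued extremum is e(T(431, 6)) = 77400, which is strictly less than the density bound 928805/12 since 6 ∤ 431 (the parts of T(431, 6) cannot all be equal).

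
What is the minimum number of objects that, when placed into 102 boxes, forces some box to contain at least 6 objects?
n = (6 − 1)·102 + 1 = 511

By the generalised pigeonhole principle, to guarantee some box contains ≥ r objects we need more than (r − 1) · k objects total. Threshold: n = (r − 1) · k + 1. With r = 6 and k = 102: n = 5 · 102 + 1 = 510 + 1 = 511. For n = 510 = 5 · 102, we can put exactly 5 objects in every box, avoiding 6 in any single one — so 511 is tight.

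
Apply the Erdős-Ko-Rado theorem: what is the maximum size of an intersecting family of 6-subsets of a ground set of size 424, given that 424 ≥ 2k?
max |F| = C(423, 5) = 110208979629

The Erdős-Ko-Rado theorem states: for n ≥ 2k, an intersecting family of k-subsets of an n-element set has size at most C(n − 1, k − 1), with equality for 'star' families {A ⊆ [n] : |A| = k, i ∈ A} (fix an element i). For n = 424, k = 6: C(423, 5) = 110208979629.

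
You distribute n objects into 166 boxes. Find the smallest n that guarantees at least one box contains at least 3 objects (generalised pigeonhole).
n = (3 − 1)·166 + 1 = 333

By the generalised pigeonhole principle, to guarantee some box contains ≥ r objects we need more than (r − 1) · k objects total. Threshold: n = (r − 1) · k + 1. With r = 3 and k = 166: n = 2 · 166 + 1 = 332 + 1 = 333. For n = 332 = 2 · 166, we can put exactly 2 objects in every box, avoiding 3 in any single one — so 333 is tight.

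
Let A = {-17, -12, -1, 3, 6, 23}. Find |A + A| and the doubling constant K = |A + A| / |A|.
K = |A + A| / |A| = 20/6 = 10/3

Enumerate A + A = {a + b : a, b ∈ A}. With |A| = 6, there are |A|^2 = 36 ordered sum pairs; collecting distinct values, A + A = {-34, -29, -24, -18, -14, -13, -11, -9, -6, -2, 2, 5, 6, 9, 11, 12, 22, 26, 29, 46}, so |A + A| = 20. Thus K = 20/6 = 10/3. For comparison, the minimum possible |A + A| over all 6-element sets is 2·6 − 1 = 11 (so min K = 11/6), attained only by arithmetic progressions.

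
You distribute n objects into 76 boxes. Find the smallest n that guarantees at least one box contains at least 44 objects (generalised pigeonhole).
n = (44 − 1)·76 + 1 = 3269

By the generalised pigeonhole principle, to guarantee some box contains ≥ r objects we need more than (r − 1) · k objects total. Threshold: n = (r − 1) · k + 1. With r = 44 and k = 76: n = 43 · 76 + 1 = 3268 + 1 = 3269. For n = 3268 = 43 · 76, we can put exactly 43 objects in every box, avoiding 44 in any single one — so 3269 is tight.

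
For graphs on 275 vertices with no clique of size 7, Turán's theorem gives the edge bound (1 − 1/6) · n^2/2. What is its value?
Turán density bound = (5/6) · 275^2/2 = 378125/12 ≈ 31510.4167

Turán's theorem: ex(n, K_{r+1}) is achieved by the complete r-partite Turán graph T(n, r) with parts as balanced as possible, and is at most (1 − 1/r) · n^2/2. For r = 6, n = 275: the density bound is (5/6) · 75625/2 = 378125/12 ≈ 31510.4167. The integer-valued extremum is e(T(275, 6)) = 31510, which is strictly less than the density bound 378125/12 since 6 ∤ 275 (the parts of T(275, 6) cannot all be equal).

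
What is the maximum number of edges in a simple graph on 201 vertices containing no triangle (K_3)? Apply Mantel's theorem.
ex(201, K_3) = ⌊201^2/4⌋ = 10100

Mantel (1907): a triangle-free graph on n vertices has at most ⌊n^2/4⌋ edges, with equality for the complete bipartite graph K_{⌊n/2⌋, ⌈n/2⌉}. For n = 201: ⌊201^2/4⌋ = ⌊40401/4⌋ = 10100. The extremal graph is K_{100, 101}, which has 100·101 = 10100 edges.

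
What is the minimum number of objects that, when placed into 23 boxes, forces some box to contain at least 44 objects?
n = (44 − 1)·23 + 1 = 990

By the generalised pigeonhole principle, to guarantee some box contains ≥ r objects we need more than (r − 1) · k objects total. Threshold: n = (r − 1) · k + 1. With r = 44 and k = 23: n = 43 · 23 + 1 = 989 + 1 = 990. For n = 989 = 43 · 23, we can put exactly 43 objects in every box, avoiding 44 in any single one — so 990 is tight.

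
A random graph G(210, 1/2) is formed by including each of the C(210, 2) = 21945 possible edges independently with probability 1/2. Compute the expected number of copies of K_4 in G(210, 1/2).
E[# K_4] = C(210, 4) · (1/2)^C(4, 2) = 78738660 / 2^6 = 19684665/16 = 1230291.5625

For each 4-subset S of vertices (there are C(210, 4) = 78738660 such S), let X_S = 1 if S induces a K_4 (all C(4, 2) = 6 edges present). Then P(X_S = 1) = (1/2)^6 = 1/64. By linearity of expectation, E[# K_4] = C(210, 4) · (1/2)^6 = 78738660 / 64 = 19684665/16 = 1230291.5625.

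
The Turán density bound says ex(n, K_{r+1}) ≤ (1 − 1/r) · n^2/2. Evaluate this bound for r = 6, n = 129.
Turán density bound = (5/6) · 129^2/2 = 27735/4 ≈ 6933.75

Turán's theorem: ex(n, K_{r+1}) is achieved by the complete r-partite Turán graph T(n, r) with parts as balanced as possible, and is at most (1 − 1/r) · n^2/2. For r = 6, n = 129: the density bound is (5/6) · 16641/2 = 27735/4 ≈ 6933.75. The integer-valued extremum is e(T(129, 6)) = 6933, which is strictly less than the density bound 27735/4 since 6 ∤ 129 (the parts of T(129, 6) cannot all be equal).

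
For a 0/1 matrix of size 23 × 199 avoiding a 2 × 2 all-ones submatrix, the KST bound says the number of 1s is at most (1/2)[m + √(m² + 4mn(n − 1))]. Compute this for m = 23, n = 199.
z(23, 199; 2, 2) ≤ (1/2)[23 + √(23² + 4·23·199·198)] = (1/2)[23 + √3625513] = 963.539

Kővári–Sós–Turán: let r_1, ..., r_23 be the row sums and z = Σ r_i the total number of 1s. Each pair of columns can share at most one row with both entries 1 (else a 2×2 all-ones block appears), so Σ_i C(r_i, 2) ≤ C(199, 2) = 19701. By convexity Σ_i C(r_i, 2) ≥ 23·C(z/23, 2) = z(z − 23)/(2·23), giving z² − 23z − 23·199·198 ≤ 0 and hence z ≤ (1/2)[23 + √(529 + 4·906246)] = (1/2)[23 + √3625513] ≈ (1/2)(23 + 1904.078) = 963.539.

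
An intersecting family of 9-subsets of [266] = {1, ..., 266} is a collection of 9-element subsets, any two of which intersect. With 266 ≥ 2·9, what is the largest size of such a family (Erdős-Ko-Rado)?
max |F| = C(265, 8) = 542150225230185

Erdős-Ko-Rado (1961): when n ≥ 2k, max |F| = C(n−1, k−1). The bound is attained by the star {A : i ∈ A} for any fixed i ∈ [n]. Here C(266−1, 9−1) = C(265, 8) = 542150225230185.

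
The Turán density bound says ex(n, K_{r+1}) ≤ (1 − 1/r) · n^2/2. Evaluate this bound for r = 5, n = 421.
Turán density bound = (4/5) · 421^2/2 = 354482/5 ≈ 70896.4

Turán's theorem: ex(n, K_{r+1}) is achieved by the complete r-partite Turán graph T(n, r) with parts as balanced as possible, and is at most (1 − 1/r) · n^2/2. For r = 5, n = 421: the density bound is (4/5) · 177241/2 = 354482/5 ≈ 70896.4. The integer-valued extremum is e(T(421, 5)) = 70896, which is strictly less than the density bound 354482/5 since 5 ∤ 421 (the parts of T(421, 5) cannot all be equal).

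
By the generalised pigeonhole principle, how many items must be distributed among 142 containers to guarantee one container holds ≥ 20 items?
n = (20 − 1)·142 + 1 = 2699

By the generalised pigeonhole principle, to guarantee some box contains ≥ r objects we need more than (r − 1) · k objects total. Threshold: n = (r − 1) · k + 1. With r = 20 and k = 142: n = 19 · 142 + 1 = 2698 + 1 = 2699. For n = 2698 = 19 · 142, we can put exactly 19 objects in every box, avoiding 20 in any single one — so 2699 is tight.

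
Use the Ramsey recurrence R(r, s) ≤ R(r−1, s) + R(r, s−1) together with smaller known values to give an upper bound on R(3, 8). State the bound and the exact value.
R(3, 8) ≤ R(2, 8) + R(3, 7) = 8 + 23 = 31; exact value R(3, 8) = 28.

The Erdős–Szekeres recurrence R(r, s) ≤ R(r−1, s) + R(r, s−1) applied to (r, s) = (3, 8) gives
  R(3, 8) ≤ R(2, 8) + R(3, 7) = 8 + 23 = 31.
(Recall R(2, k) = k and R is symmetric.) The recurrence is not tight here (it gives 31, but the exact value is R(3, 8) = 28); the tight upper bound requires a sharper argument than the simple recurrence, combined with a lower-bound construction on K_{27}.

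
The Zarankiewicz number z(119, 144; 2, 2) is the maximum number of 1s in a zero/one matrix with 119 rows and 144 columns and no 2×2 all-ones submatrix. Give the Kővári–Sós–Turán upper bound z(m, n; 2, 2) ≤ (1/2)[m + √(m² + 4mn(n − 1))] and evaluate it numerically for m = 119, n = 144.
z(119, 144; 2, 2) ≤ (1/2)[119 + √(119² + 4·119·144·143)] = (1/2)[119 + √9815953] = 1626.0211

Kővári–Sós–Turán: let r_1, ..., r_119 be the row sums and z = Σ r_i the total number of 1s. Each pair of columns can share at most one row with both entries 1 (else a 2×2 all-ones block appears), so Σ_i C(r_i, 2) ≤ C(144, 2) = 10296. By convexity Σ_i C(r_i, 2) ≥ 119·C(z/119, 2) = z(z − 119)/(2·119), giving z² − 119z − 119·144·143 ≤ 0 and hence z ≤ (1/2)[119 + √(14161 + 4·2450448)] = (1/2)[119 + √9815953] ≈ (1/2)(119 + 3133.0421) = 1626.0211.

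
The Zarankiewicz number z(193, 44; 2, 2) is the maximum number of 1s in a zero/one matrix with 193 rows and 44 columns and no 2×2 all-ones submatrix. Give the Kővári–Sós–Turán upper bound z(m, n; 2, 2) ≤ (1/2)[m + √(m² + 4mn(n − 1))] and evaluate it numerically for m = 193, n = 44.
z(193, 44; 2, 2) ≤ (1/2)[193 + √(193² + 4·193·44·43)] = (1/2)[193 + √1497873] = 708.4381

Kővári–Sós–Turán: let r_1, ..., r_193 be the row sums and z = Σ r_i the total number of 1s. Each pair of columns can share at most one row with both entries 1 (else a 2×2 all-ones block appears), so Σ_i C(r_i, 2) ≤ C(44, 2) = 946. By convexity Σ_i C(r_i, 2) ≥ 193·C(z/193, 2) = z(z − 193)/(2·193), giving z² − 193z − 193·44·43 ≤ 0 and hence z ≤ (1/2)[193 + √(37249 + 4·365156)] = (1/2)[193 + √1497873] ≈ (1/2)(193 + 1223.8762) = 708.4381.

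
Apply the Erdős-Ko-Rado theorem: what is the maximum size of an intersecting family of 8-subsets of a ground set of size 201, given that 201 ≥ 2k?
max |F| = C(200, 7) = 2283896214600

Erdős-Ko-Rado (1961): when n ≥ 2k, max |F| = C(n−1, k−1). The bound is attained by the star {A : i ∈ A} for any fixed i ∈ [n]. Here C(201−1, 8−1) = C(200, 7) = 2283896214600.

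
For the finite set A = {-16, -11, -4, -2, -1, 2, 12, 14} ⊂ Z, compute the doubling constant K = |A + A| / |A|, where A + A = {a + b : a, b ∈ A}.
K = |A + A| / |A| = 31/8

Enumerate A + A = {a + b : a, b ∈ A}. With |A| = 8, there are |A|^2 = 64 ordered sum pairs; collecting distinct values, A + A = {-32, -27, -22, -20, -18, -17, -15, -14, -13, -12, -9, -8, -6, -5, -4, -3, -2, 0, 1, 3, 4, 8, 10, 11, 12, 13, 14, 16, 24, 26, 28}, so |A + A| = 31. Thus K = 31/8. For comparison, the minimum possible |A + A| over all 8-element sets is 2·8 − 1 = 15 (so min K = 15/8), attained only by arithmetic progressions.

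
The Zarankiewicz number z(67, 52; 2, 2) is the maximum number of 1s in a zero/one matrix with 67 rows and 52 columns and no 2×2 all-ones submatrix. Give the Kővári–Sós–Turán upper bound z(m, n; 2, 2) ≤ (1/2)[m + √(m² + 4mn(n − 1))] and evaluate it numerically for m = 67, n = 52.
z(67, 52; 2, 2) ≤ (1/2)[67 + √(67² + 4·67·52·51)] = (1/2)[67 + √715225] = 456.3549

Kővári–Sós–Turán: let r_1, ..., r_67 be the row sums and z = Σ r_i the total number of 1s. Each pair of columns can share at most one row with both entries 1 (else a 2×2 all-ones block appears), so Σ_i C(r_i, 2) ≤ C(52, 2) = 1326. By convexity Σ_i C(r_i, 2) ≥ 67·C(z/67, 2) = z(z − 67)/(2·67), giving z² − 67z − 67·52·51 ≤ 0 and hence z ≤ (1/2)[67 + √(4489 + 4·177684)] = (1/2)[67 + √715225] ≈ (1/2)(67 + 845.7098) = 456.3549.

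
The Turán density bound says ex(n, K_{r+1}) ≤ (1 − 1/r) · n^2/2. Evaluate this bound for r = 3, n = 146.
Turán density bound = (2/3) · 146^2/2 = 21316/3 ≈ 7105.3333

Turán's theorem: ex(n, K_{r+1}) is achieved by the complete r-partite Turán graph T(n, r) with parts as balanced as possible, and is at most (1 − 1/r) · n^2/2. For r = 3, n = 146: the density bound is (2/3) · 21316/2 = 21316/3 ≈ 7105.3333. The integer-valued extremum is e(T(146, 3)) = 7105, which is strictly less than the density bound 21316/3 since 3 ∤ 146 (the parts of T(146, 3) cannot all be equal).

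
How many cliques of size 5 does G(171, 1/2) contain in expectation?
E[# K_5] = C(171, 5) · (1/2)^C(5, 2) = 1148619654 / 2^10 = 574309827/512 ≈ 1121698.880859

For each 5-subset S of vertices (there are C(171, 5) = 1148619654 such S), let X_S = 1 if S induces a K_5 (all C(5, 2) = 10 edges present). Then P(X_S = 1) = (1/2)^10 = 1/1024. By linearity of expectation, E[# K_5] = C(171, 5) · (1/2)^10 = 1148619654 / 1024 = 574309827/512 ≈ 1121698.880859.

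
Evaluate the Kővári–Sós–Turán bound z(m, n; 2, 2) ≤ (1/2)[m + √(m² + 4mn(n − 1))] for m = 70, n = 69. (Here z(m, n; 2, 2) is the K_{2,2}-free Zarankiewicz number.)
z(70, 69; 2, 2) ≤ (1/2)[70 + √(70² + 4·70·69·68)] = (1/2)[70 + √1318660] = 609.1646

Kővári–Sós–Turán: let r_1, ..., r_70 be the row sums and z = Σ r_i the total number of 1s. Each pair of columns can share at most one row with both entries 1 (else a 2×2 all-ones block appears), so Σ_i C(r_i, 2) ≤ C(69, 2) = 2346. By convexity Σ_i C(r_i, 2) ≥ 70·C(z/70, 2) = z(z − 70)/(2·70), giving z² − 70z − 70·69·68 ≤ 0 and hence z ≤ (1/2)[70 + √(4900 + 4·328440)] = (1/2)[70 + √1318660] ≈ (1/2)(70 + 1148.3292) = 609.1646.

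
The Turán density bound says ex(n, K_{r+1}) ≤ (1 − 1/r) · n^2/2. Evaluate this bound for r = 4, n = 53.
Turán density bound = (3/4) · 53^2/2 = 8427/8 ≈ 1053.375

Turán's theorem: ex(n, K_{r+1}) is achieved by the complete r-partite Turán graph T(n, r) with parts as balanced as possible, and is at most (1 − 1/r) · n^2/2. For r = 4, n = 53: the density bound is (3/4) · 2809/2 = 8427/8 ≈ 1053.375. The integer-valued extremum is e(T(53, 4)) = 1053, which is strictly less than the density bound 8427/8 since 4 ∤ 53 (the parts of T(53, 4) cannot all be equal).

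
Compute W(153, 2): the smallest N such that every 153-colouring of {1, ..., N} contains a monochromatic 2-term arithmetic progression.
W(153, 2) = 153 + 1 = 154

A 2-term AP is any pair of integers, so a monochromatic 2-AP exists iff some colour is used at least twice. With 153 colours, the colouring i ↦ i on {1, ..., 153} uses each colour once, avoiding any monochromatic pair, so W(153, 2) > 153. For {1, ..., 154}, pigeonhole forces two integers of the same colour, which form a monochromatic 2-AP. Hence W(153, 2) = 154.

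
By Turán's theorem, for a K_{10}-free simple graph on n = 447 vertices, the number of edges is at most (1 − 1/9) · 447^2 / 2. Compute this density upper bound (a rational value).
Turán density bound = (8/9) · 447^2/2 = 88804

Turán's theorem: ex(n, K_{r+1}) is achieved by the complete r-partite Turán graph T(n, r) with parts as balanced as possible, and is at most (1 − 1/r) · n^2/2. For r = 9, n = 447: the density bound is (8/9) · 199809/2 = 88804. The integer-valued extremum is e(T(447, 9)) = 88803, which is strictly less than the density bound 88804 since 9 ∤ 447 (the parts of T(447, 9) cannot all be equal).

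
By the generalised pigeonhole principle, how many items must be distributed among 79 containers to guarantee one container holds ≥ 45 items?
n = (45 − 1)·79 + 1 = 3477

By the generalised pigeonhole principle, to guarantee some box contains ≥ r objects we need more than (r − 1) · k objects total. Threshold: n = (r − 1) · k + 1. With r = 45 and k = 79: n = 44 · 79 + 1 = 3476 + 1 = 3477. For n = 3476 = 44 · 79, we can put exactly 44 objects in every box, avoiding 45 in any single one — so 3477 is tight.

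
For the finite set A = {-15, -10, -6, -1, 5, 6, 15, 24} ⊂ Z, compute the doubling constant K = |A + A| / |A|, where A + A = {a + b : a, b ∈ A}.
K = |A + A| / |A| = 30/8 = 15/4

Enumerate A + A = {a + b : a, b ∈ A}. With |A| = 8, there are |A|^2 = 64 ordered sum pairs; collecting distinct values, A + A = {-30, -25, -21, -20, -16, -12, -11, -10, -9, -7, -5, -4, -2, -1, 0, 4, 5, 9, 10, 11, 12, 14, 18, 20, 21, 23, 29, 30, 39, 48}, so |A + A| = 30. Thus K = 30/8 = 15/4. For comparison, the minimum possible |A + A| over all 8-element sets is 2·8 − 1 = 15 (so min K = 15/8), attained only by arithmetic progressions.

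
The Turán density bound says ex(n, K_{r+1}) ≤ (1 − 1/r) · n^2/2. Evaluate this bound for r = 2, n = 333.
Turán density bound = (1/2) · 333^2/2 = 110889/4 ≈ 27722.25

Turán's theorem: ex(n, K_{r+1}) is achieved by the complete r-partite Turán graph T(n, r) with parts as balanced as possible, and is at most (1 − 1/r) · n^2/2. For r = 2, n = 333: the density bound is (1/2) · 110889/2 = 110889/4 ≈ 27722.25. The integer-valued extremum is e(T(333, 2)) = 27722, which is strictly less than the density bound 110889/4 since 2 ∤ 333 (the parts of T(333, 2) cannot all be equal).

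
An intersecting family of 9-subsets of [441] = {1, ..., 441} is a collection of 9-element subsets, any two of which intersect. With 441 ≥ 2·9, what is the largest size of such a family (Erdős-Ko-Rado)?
max |F| = C(440, 8) = 32681771773063435

Erdős-Ko-Rado (1961): when n ≥ 2k, max |F| = C(n−1, k−1). The bound is attained by the star {A : i ∈ A} for any fixed i ∈ [n]. Here C(441−1, 9−1) = C(440, 8) = 32681771773063435.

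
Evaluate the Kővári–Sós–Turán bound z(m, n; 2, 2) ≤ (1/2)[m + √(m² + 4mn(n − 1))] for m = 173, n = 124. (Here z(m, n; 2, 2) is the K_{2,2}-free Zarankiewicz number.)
z(173, 124; 2, 2) ≤ (1/2)[173 + √(173² + 4·173·124·123)] = (1/2)[173 + √10584313] = 1713.1771

Kővári–Sós–Turán: let r_1, ..., r_173 be the row sums and z = Σ r_i the total number of 1s. Each pair of columns can share at most one row with both entries 1 (else a 2×2 all-ones block appears), so Σ_i C(r_i, 2) ≤ C(124, 2) = 7626. By convexity Σ_i C(r_i, 2) ≥ 173·C(z/173, 2) = z(z − 173)/(2·173), giving z² − 173z − 173·124·123 ≤ 0 and hence z ≤ (1/2)[173 + √(29929 + 4·2638596)] = (1/2)[173 + √10584313] ≈ (1/2)(173 + 3253.3541) = 1713.1771.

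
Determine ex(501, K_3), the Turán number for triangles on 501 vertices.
ex(501, K_3) = ⌊501^2/4⌋ = 62750

Mantel (1907): a triangle-free graph on n vertices has at most ⌊n^2/4⌋ edges, with equality for the complete bipartite graph K_{⌊n/2⌋, ⌈n/2⌉}. For n = 501: ⌊501^2/4⌋ = ⌊251001/4⌋ = 62750. The extremal graph is K_{250, 251}, which has 250·251 = 62750 edges.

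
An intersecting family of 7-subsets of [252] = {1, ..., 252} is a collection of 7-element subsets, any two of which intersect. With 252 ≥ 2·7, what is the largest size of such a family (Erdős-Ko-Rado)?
max |F| = C(251, 6) = 327012476050

Erdős-Ko-Rado (1961): when n ≥ 2k, max |F| = C(n−1, k−1). The bound is attained by the star {A : i ∈ A} for any fixed i ∈ [n]. Here C(252−1, 7−1) = C(251, 6) = 327012476050.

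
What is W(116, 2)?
W(116, 2) = 116 + 1 = 117

A 2-term AP is any pair of integers, so a monochromatic 2-AP exists iff some colour is used at least twice. With 116 colours, the colouring i ↦ i on {1, ..., 116} uses each colour once, avoiding any monochromatic pair, so W(116, 2) > 116. For {1, ..., 117}, pigeonhole forces two integers of the same colour, which form a monochromatic 2-AP. Hence W(116, 2) = 117.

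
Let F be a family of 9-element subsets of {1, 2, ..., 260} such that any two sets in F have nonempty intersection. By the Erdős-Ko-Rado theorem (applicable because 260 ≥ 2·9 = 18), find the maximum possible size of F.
max |F| = C(259, 8) = 450263760607584

The Erdős-Ko-Rado theorem states: for n ≥ 2k, an intersecting family of k-subsets of an n-element set has size at most C(n − 1, k − 1), with equality for 'star' families {A ⊆ [n] : |A| = k, i ∈ A} (fix an element i). For n = 260, k = 9: C(259, 8) = 450263760607584.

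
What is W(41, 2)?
W(41, 2) = 41 + 1 = 42

A 2-term AP is any pair of integers, so a monochromatic 2-AP exists iff some colour is used at least twice. With 41 colours, the colouring i ↦ i on {1, ..., 41} uses each colour once, avoiding any monochromatic pair, so W(41, 2) > 41. For {1, ..., 42}, pigeonhole forces two integers of the same colour, which form a monochromatic 2-AP. Hence W(41, 2) = 42.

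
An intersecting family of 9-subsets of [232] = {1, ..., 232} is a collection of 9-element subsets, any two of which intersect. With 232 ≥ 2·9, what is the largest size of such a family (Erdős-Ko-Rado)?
max |F| = C(231, 8) = 177891195843900

Erdős-Ko-Rado (1961): when n ≥ 2k, max |F| = C(n−1, k−1). The bound is attained by the star {A : i ∈ A} for any fixed i ∈ [n]. Here C(232−1, 9−1) = C(231, 8) = 177891195843900.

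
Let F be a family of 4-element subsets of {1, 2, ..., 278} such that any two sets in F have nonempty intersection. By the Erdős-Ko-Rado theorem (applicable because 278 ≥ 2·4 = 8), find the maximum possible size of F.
max |F| = C(277, 3) = 3504050

The Erdős-Ko-Rado theorem states: for n ≥ 2k, an intersecting family of k-subsets of an n-element set has size at most C(n − 1, k − 1), with equality for 'star' families {A ⊆ [n] : |A| = k, i ∈ A} (fix an element i). For n = 278, k = 4: C(277, 3) = 3504050.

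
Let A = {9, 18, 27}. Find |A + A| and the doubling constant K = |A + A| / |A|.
K = |A + A| / |A| = 5/3

Enumerate A + A = {a + b : a, b ∈ A}. With |A| = 3, there are |A|^2 = 9 ordered sum pairs; collecting distinct values, A + A = {18, 27, 36, 45, 54}, so |A + A| = 5. Thus K = 5/3. Here |A + A| = 2|A| − 1 = 5, the minimum possible — so K = 5/3 is minimal, which holds iff A is an arithmetic progression.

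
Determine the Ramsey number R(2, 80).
R(2, 80) = 80

R(2, k) = k for all k ≥ 2: in a 2-colouring of K_k, either some edge is red (a red K_2) or all edges are blue (a blue K_k). And K_{79} coloured all-blue has no blue K_80, so R(2, 80) > 79. Hence R(2, 80) = 80.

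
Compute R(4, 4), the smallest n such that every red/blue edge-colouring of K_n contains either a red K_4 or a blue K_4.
R(4, 4) = 18

Lower bound: an explicit 2-colouring of K_{17} (typically a Paley-type or other structured construction) avoids a red K_4 and a blue K_4, showing R(4, 4) > 17.
Upper bound: the Erdős–Szekeres recurrence R(r, t') ≤ R(r−1, t') + R(r, t'−1) yields R(4, 4) ≤ 18.
Hence R(4, 4) = 18.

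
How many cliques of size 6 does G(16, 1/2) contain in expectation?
E[# K_6] = C(16, 6) · (1/2)^C(6, 2) = 8008 / 2^15 = 1001/4096 ≈ 0.244385

For each 6-subset S of vertices (there are C(16, 6) = 8008 such S), let X_S = 1 if S induces a K_6 (all C(6, 2) = 15 edges present). Then P(X_S = 1) = (1/2)^15 = 1/32768. By linearity of expectation, E[# K_6] = C(16, 6) · (1/2)^15 = 8008 / 32768 = 1001/4096 ≈ 0.244385.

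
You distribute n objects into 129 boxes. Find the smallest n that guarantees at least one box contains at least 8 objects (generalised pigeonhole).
n = (8 − 1)·129 + 1 = 904

By the generalised pigeonhole principle, to guarantee some box contains ≥ r objects we need more than (r − 1) · k objects total. Threshold: n = (r − 1) · k + 1. With r = 8 and k = 129: n = 7 · 129 + 1 = 903 + 1 = 904. For n = 903 = 7 · 129, we can put exactly 7 objects in every box, avoiding 8 in any single one — so 904 is tight.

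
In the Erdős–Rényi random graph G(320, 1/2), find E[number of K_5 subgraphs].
E[# K_5] = C(320, 5) · (1/2)^C(5, 2) = 27097728064 / 2^10 = 423402001/16 = 26462625.0625

For each 5-subset S of vertices (there are C(320, 5) = 27097728064 such S), let X_S = 1 if S induces a K_5 (all C(5, 2) = 10 edges present). Then P(X_S = 1) = (1/2)^10 = 1/1024. By linearity of expectation, E[# K_5] = C(320, 5) · (1/2)^10 = 27097728064 / 1024 = 423402001/16 = 26462625.0625.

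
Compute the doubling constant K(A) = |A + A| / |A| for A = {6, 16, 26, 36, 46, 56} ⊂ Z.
K = |A + A| / |A| = 11/6

Enumerate A + A = {a + b : a, b ∈ A}. With |A| = 6, there are |A|^2 = 36 ordered sum pairs; collecting distinct values, A + A = {12, 22, 32, 42, 52, 62, 72, 82, 92, 102, 112}, so |A + A| = 11. Thus K = 11/6. Here |A + A| = 2|A| − 1 = 11, the minimum possible — so K = 11/6 is minimal, which holds iff A is an arithmetic progression.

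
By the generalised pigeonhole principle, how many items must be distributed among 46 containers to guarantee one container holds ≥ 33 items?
n = (33 − 1)·46 + 1 = 1473

By the generalised pigeonhole principle, to guarantee some box contains ≥ r objects we need more than (r − 1) · k objects total. Threshold: n = (r − 1) · k + 1. With r = 33 and k = 46: n = 32 · 46 + 1 = 1472 + 1 = 1473. For n = 1472 = 32 · 46, we can put exactly 32 objects in every box, avoiding 33 in any single one — so 1473 is tight.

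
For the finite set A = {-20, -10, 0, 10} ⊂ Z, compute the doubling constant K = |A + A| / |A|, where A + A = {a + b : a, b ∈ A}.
K = |A + A| / |A| = 7/4

Enumerate A + A = {a + b : a, b ∈ A}. With |A| = 4, there are |A|^2 = 16 ordered sum pairs; collecting distinct values, A + A = {-40, -30, -20, -10, 0, 10, 20}, so |A + A| = 7. Thus K = 7/4. Here |A + A| = 2|A| − 1 = 7, the minimum possible — so K = 7/4 is minimal, which holds iff A is an arithmetic progression.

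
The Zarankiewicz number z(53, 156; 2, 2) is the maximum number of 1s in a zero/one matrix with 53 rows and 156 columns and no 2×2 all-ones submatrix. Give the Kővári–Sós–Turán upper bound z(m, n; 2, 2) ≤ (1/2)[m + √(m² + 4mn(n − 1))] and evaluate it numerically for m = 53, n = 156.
z(53, 156; 2, 2) ≤ (1/2)[53 + √(53² + 4·53·156·155)] = (1/2)[53 + √5128969] = 1158.8614

Kővári–Sós–Turán: let r_1, ..., r_53 be the row sums and z = Σ r_i the total number of 1s. Each pair of columns can share at most one row with both entries 1 (else a 2×2 all-ones block appears), so Σ_i C(r_i, 2) ≤ C(156, 2) = 12090. By convexity Σ_i C(r_i, 2) ≥ 53·C(z/53, 2) = z(z − 53)/(2·53), giving z² − 53z − 53·156·155 ≤ 0 and hence z ≤ (1/2)[53 + √(2809 + 4·1281540)] = (1/2)[53 + √5128969] ≈ (1/2)(53 + 2264.7227) = 1158.8614.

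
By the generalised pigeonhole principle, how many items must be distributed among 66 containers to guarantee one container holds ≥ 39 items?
n = (39 − 1)·66 + 1 = 2509

By the generalised pigeonhole principle, to guarantee some box contains ≥ r objects we need more than (r − 1) · k objects total. Threshold: n = (r − 1) · k + 1. With r = 39 and k = 66: n = 38 · 66 + 1 = 2508 + 1 = 2509. For n = 2508 = 38 · 66, we can put exactly 38 objects in every box, avoiding 39 in any single one — so 2509 is tight.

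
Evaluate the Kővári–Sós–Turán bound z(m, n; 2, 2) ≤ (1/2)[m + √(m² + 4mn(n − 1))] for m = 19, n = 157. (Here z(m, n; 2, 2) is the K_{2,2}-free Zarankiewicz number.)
z(19, 157; 2, 2) ≤ (1/2)[19 + √(19² + 4·19·157·156)] = (1/2)[19 + √1861753] = 691.7303

Kővári–Sós–Turán: let r_1, ..., r_19 be the row sums and z = Σ r_i the total number of 1s. Each pair of columns can share at most one row with both entries 1 (else a 2×2 all-ones block appears), so Σ_i C(r_i, 2) ≤ C(157, 2) = 12246. By convexity Σ_i C(r_i, 2) ≥ 19·C(z/19, 2) = z(z − 19)/(2·19), giving z² − 19z − 19·157·156 ≤ 0 and hence z ≤ (1/2)[19 + √(361 + 4·465348)] = (1/2)[19 + √1861753] ≈ (1/2)(19 + 1364.4607) = 691.7303.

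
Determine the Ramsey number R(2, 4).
R(2, 4) = 4

R(2, k) = k for all k ≥ 2: in a 2-colouring of K_k, either some edge is red (a red K_2) or all edges are blue (a blue K_k). And K_{3} coloured all-blue has no blue K_4, so R(2, 4) > 3. Hence R(2, 4) = 4.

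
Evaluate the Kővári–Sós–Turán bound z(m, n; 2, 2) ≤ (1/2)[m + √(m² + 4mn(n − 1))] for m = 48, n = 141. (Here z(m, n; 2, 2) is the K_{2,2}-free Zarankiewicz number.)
z(48, 141; 2, 2) ≤ (1/2)[48 + √(48² + 4·48·141·140)] = (1/2)[48 + √3792384] = 997.7022

Kővári–Sós–Turán: let r_1, ..., r_48 be the row sums and z = Σ r_i the total number of 1s. Each pair of columns can share at most one row with both entries 1 (else a 2×2 all-ones block appears), so Σ_i C(r_i, 2) ≤ C(141, 2) = 9870. By convexity Σ_i C(r_i, 2) ≥ 48·C(z/48, 2) = z(z − 48)/(2·48), giving z² − 48z − 48·141·140 ≤ 0 and hence z ≤ (1/2)[48 + √(2304 + 4·947520)] = (1/2)[48 + √3792384] ≈ (1/2)(48 + 1947.4044) = 997.7022.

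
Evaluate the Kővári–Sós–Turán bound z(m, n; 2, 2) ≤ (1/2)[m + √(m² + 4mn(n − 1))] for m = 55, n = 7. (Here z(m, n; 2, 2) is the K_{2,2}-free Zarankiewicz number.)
z(55, 7; 2, 2) ≤ (1/2)[55 + √(55² + 4·55·7·6)] = (1/2)[55 + √12265] = 82.8737

Kővári–Sós–Turán: let r_1, ..., r_55 be the row sums and z = Σ r_i the total number of 1s. Each pair of columns can share at most one row with both entries 1 (else a 2×2 all-ones block appears), so Σ_i C(r_i, 2) ≤ C(7, 2) = 21. By convexity Σ_i C(r_i, 2) ≥ 55·C(z/55, 2) = z(z − 55)/(2·55), giving z² − 55z − 55·7·6 ≤ 0 and hence z ≤ (1/2)[55 + √(3025 + 4·2310)] = (1/2)[55 + √12265] ≈ (1/2)(55 + 110.7475) = 82.8737.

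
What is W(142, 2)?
W(142, 2) = 142 + 1 = 143

A 2-term AP is any pair of integers, so a monochromatic 2-AP exists iff some colour is used at least twice. With 142 colours, the colouring i ↦ i on {1, ..., 142} uses each colour once, avoiding any monochromatic pair, so W(142, 2) > 142. For {1, ..., 143}, pigeonhole forces two integers of the same colour, which form a monochromatic 2-AP. Hence W(142, 2) = 143.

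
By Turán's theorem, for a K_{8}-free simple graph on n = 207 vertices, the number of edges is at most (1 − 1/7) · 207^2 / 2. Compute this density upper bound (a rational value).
Turán density bound = (6/7) · 207^2/2 = 128547/7 ≈ 18363.8571

Turán's theorem: ex(n, K_{r+1}) is achieved by the complete r-partite Turán graph T(n, r) with parts as balanced as possible, and is at most (1 − 1/r) · n^2/2. For r = 7, n = 207: the density bound is (6/7) · 42849/2 = 128547/7 ≈ 18363.8571. The integer-valued extremum is e(T(207, 7)) = 18363, which is strictly less than the density bound 128547/7 since 7 ∤ 207 (the parts of T(207, 7) cannot all be equal).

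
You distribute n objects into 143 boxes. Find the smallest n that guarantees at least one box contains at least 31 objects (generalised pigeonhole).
n = (31 − 1)·143 + 1 = 4291

By the generalised pigeonhole principle, to guarantee some box contains ≥ r objects we need more than (r − 1) · k objects total. Threshold: n = (r − 1) · k + 1. With r = 31 and k = 143: n = 30 · 143 + 1 = 4290 + 1 = 4291. For n = 4290 = 30 · 143, we can put exactly 30 objects in every box, avoiding 31 in any single one — so 4291 is tight.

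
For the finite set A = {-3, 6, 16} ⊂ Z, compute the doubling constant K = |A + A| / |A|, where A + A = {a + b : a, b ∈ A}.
K = |A + A| / |A| = 6/3 = 2

Enumerate A + A = {a + b : a, b ∈ A}. With |A| = 3, there are |A|^2 = 9 ordered sum pairs; collecting distinct values, A + A = {-6, 3, 12, 13, 22, 32}, so |A + A| = 6. Thus K = 6/3 = 2. For comparison, the minimum possible |A + A| over all 3-element sets is 2·3 − 1 = 5 (so min K = 5/3), attained only by arithmetic progressions.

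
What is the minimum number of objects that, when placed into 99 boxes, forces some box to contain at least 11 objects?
n = (11 − 1)·99 + 1 = 991

By the generalised pigeonhole principle, to guarantee some box contains ≥ r objects we need more than (r − 1) · k objects total. Threshold: n = (r − 1) · k + 1. With r = 11 and k = 99: n = 10 · 99 + 1 = 990 + 1 = 991. For n = 990 = 10 · 99, we can put exactly 10 objects in every box, avoiding 11 in any single one — so 991 is tight.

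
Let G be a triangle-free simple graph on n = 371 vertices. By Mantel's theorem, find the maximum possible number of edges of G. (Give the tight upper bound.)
ex(371, K_3) = ⌊371^2/4⌋ = 34410

Mantel (1907): a triangle-free graph on n vertices has at most ⌊n^2/4⌋ edges, with equality for the complete bipartite graph K_{⌊n/2⌋, ⌈n/2⌉}. For n = 371: ⌊371^2/4⌋ = ⌊137641/4⌋ = 34410. The extremal graph is K_{185, 186}, which has 185·186 = 34410 edges.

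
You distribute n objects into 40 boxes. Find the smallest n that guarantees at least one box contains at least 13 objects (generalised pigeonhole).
n = (13 − 1)·40 + 1 = 481

By the generalised pigeonhole principle, to guarantee some box contains ≥ r objects we need more than (r − 1) · k objects total. Threshold: n = (r − 1) · k + 1. With r = 13 and k = 40: n = 12 · 40 + 1 = 480 + 1 = 481. For n = 480 = 12 · 40, we can put exactly 12 objects in every box, avoiding 13 in any single one — so 481 is tight.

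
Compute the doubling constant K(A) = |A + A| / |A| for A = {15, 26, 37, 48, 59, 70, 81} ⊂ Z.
K = |A + A| / |A| = 13/7

Enumerate A + A = {a + b : a, b ∈ A}. With |A| = 7, there are |A|^2 = 49 ordered sum pairs; collecting distinct values, A + A = {30, 41, 52, 63, 74, 85, 96, 107, 118, 129, 140, 151, 162}, so |A + A| = 13. Thus K = 13/7. Here |A + A| = 2|A| − 1 = 13, the minimum possible — so K = 13/7 is minimal, which holds iff A is an arithmetic progression.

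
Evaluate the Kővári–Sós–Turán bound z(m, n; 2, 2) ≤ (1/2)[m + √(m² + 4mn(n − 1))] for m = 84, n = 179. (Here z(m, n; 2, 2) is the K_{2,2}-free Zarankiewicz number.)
z(84, 179; 2, 2) ≤ (1/2)[84 + √(84² + 4·84·179·178)] = (1/2)[84 + √10712688] = 1678.5121

Kővári–Sós–Turán: let r_1, ..., r_84 be the row sums and z = Σ r_i the total number of 1s. Each pair of columns can share at most one row with both entries 1 (else a 2×2 all-ones block appears), so Σ_i C(r_i, 2) ≤ C(179, 2) = 15931. By convexity Σ_i C(r_i, 2) ≥ 84·C(z/84, 2) = z(z − 84)/(2·84), giving z² − 84z − 84·179·178 ≤ 0 and hence z ≤ (1/2)[84 + √(7056 + 4·2676408)] = (1/2)[84 + √10712688] ≈ (1/2)(84 + 3273.0243) = 1678.5121.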